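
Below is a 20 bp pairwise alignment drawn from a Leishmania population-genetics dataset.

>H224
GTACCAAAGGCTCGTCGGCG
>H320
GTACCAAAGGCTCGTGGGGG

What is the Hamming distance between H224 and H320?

Differing sites — 16:C/G; 19:C/G.
That gives 2 mismatches out of 20 aligned sites, so the Hamming distance is 2.

2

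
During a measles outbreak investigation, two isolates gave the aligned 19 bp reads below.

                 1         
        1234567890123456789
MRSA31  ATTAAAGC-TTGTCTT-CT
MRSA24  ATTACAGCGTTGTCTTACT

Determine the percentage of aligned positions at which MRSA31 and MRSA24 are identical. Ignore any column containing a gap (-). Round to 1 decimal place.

94.1%

Excluding the 2 gap columns leaves 17 comparable sites.
Differing sites — 5:A/C.
16 of the 17 comparable sites match, so the percent identity is 16/17 × 100 = 94.1%.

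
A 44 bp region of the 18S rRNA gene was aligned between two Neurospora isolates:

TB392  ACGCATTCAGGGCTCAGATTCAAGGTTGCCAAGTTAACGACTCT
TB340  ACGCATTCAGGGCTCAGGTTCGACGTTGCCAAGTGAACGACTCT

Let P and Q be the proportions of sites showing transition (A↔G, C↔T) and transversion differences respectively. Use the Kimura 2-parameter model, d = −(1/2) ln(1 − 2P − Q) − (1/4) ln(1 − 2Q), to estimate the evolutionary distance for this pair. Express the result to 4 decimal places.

0.0971

Differing sites — 18:A/G (Ti); 22:A/G (Ti); 24:G/C (Tv); 35:T/G (Tv).
Of the 4 differences, 2 transitions and 2 transversions over 44 sites: P = 2/44 = 0.045455, Q = 2/44 = 0.045455.
d = −0.5·ln(0.863635) − 0.25·ln(0.909090) = −0.5·(-0.146605) − 0.25·(-0.095311) = 0.0971.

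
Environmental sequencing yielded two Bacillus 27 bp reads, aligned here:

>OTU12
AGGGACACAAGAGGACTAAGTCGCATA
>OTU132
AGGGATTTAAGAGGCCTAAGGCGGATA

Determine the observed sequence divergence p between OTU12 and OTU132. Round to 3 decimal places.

Differing sites — 6:C/T; 7:A/T; 8:C/T; 15:A/C; 21:T/G; 24:C/G.
There are 6 differences over 27 sites, so p = 6/27 = 0.222.

0.222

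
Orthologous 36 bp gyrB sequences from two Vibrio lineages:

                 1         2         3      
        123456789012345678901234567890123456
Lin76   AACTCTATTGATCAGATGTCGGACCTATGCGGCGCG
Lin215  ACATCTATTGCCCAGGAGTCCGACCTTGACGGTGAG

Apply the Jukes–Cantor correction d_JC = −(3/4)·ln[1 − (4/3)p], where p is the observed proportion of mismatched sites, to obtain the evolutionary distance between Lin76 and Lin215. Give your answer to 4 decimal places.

The sequences differ at positions 2 (A/C), 3 (C/A), 11 (A/C), 12 (T/C), 16 (A/G), 17 (T/A), 21 (G/C), 27 (A/T), 28 (T/G), 29 (G/A), 33 (C/T), 35 (C/A).
p = 12/36 = 0.333333.
d = −0.75 · ln(1 − (4/3)·0.333333) = −0.75 · ln(0.555556) = −0.75 · (-0.587786) = 0.4408.

0.4408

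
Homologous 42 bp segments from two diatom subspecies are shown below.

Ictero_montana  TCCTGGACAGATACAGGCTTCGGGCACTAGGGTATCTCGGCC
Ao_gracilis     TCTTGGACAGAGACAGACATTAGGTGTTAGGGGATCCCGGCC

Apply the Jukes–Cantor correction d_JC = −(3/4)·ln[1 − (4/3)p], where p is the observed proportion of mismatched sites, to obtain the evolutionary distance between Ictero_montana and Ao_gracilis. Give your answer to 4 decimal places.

0.3222

Differing sites — 3:C/T; 12:T/G; 17:G/A; 19:T/A; 21:C/T; 22:G/A; 25:C/T; 26:A/G; 27:C/T; 33:T/G; 37:T/C.
p = 11/42 = 0.261905.
d = −0.75 · ln(1 − (4/3)·0.261905) = −0.75 · ln(0.650793) = −0.75 · (-0.429564) = 0.3222.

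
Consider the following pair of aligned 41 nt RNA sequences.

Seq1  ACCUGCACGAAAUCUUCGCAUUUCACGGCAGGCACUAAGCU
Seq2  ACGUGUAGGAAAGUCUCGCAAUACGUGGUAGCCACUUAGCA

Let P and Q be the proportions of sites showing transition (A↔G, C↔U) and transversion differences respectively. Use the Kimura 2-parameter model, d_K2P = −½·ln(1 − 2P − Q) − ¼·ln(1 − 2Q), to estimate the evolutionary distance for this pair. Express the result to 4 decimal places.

0.4582

The sequences differ at positions 3 (C/G, transversion), 6 (C/U, transition), 8 (C/G, transversion), 13 (U/G, transversion), 14 (C/U, transition), 15 (U/C, transition), 21 (U/A, transversion), 23 (U/A, transversion), 25 (A/G, transition), 26 (C/U, transition), 29 (C/U, transition), 32 (G/C, transversion), 37 (A/U, transversion), 41 (U/A, transversion).
Of the 14 differences, 6 transitions and 8 transversions over 41 sites: P = 6/41 = 0.146341, Q = 8/41 = 0.195122.
d = −0.5·ln(0.512196) − 0.25·ln(0.609756) = −0.5·(-0.669048) − 0.25·(-0.494696) = 0.4582.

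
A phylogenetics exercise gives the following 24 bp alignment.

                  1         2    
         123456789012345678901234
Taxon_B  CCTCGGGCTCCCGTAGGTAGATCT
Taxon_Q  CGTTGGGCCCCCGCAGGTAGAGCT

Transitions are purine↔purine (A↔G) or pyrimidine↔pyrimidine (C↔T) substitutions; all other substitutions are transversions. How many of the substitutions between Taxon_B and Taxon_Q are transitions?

3

Differing sites — 2:C/G (Tv); 4:C/T (Ti); 9:T/C (Ti); 14:T/C (Ti); 22:T/G (Tv).
Of the 5 differences, 3 transitions and 2 transversions, so the answer is 3.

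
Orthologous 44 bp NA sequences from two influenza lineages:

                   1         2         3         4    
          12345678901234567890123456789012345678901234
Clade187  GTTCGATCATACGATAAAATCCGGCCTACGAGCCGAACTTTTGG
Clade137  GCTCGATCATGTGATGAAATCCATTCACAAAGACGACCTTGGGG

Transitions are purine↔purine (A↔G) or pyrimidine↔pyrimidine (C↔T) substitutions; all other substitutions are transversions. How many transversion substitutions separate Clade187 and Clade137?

The sequences differ at positions 2 (T/C, transition), 11 (A/G, transition), 12 (C/T, transition), 16 (A/G, transition), 23 (G/A, transition), 24 (G/T, transversion), 25 (C/T, transition), 27 (T/A, transversion), 28 (A/C, transversion), 29 (C/A, transversion), 30 (G/A, transition), 33 (C/A, transversion), 37 (A/C, transversion), 41 (T/G, transversion), 42 (T/G, transversion).
Of the 15 differences, 7 transitions and 8 transversions, so the answer is 8.

8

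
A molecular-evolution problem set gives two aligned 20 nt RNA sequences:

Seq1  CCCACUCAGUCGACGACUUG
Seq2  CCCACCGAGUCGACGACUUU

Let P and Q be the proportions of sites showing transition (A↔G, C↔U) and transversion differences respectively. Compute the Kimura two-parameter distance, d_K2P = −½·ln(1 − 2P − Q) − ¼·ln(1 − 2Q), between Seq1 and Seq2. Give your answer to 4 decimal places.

Mismatches occur at site 6 (U/C, transition), site 7 (C/G, transversion), site 20 (G/U, transversion).
Of the 3 differences, 1 transition and 2 transversions over 20 sites: P = 1/20 = 0.050000, Q = 2/20 = 0.100000.
d = −0.5·ln(0.800000) − 0.25·ln(0.800000) = −0.5·(-0.223144) − 0.25·(-0.223144) = 0.1674.

0.1674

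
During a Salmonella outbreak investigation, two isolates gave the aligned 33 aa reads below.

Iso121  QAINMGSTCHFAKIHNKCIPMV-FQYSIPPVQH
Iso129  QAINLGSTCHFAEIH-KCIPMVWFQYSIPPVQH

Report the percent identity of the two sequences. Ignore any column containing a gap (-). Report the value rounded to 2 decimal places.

93.55%

Excluding the 2 gap columns leaves 31 comparable sites.
The sequences differ at positions 5 (M/L), 13 (K/E).
29 of the 31 comparable sites match, so the percent identity is 29/31 × 100 = 93.55%.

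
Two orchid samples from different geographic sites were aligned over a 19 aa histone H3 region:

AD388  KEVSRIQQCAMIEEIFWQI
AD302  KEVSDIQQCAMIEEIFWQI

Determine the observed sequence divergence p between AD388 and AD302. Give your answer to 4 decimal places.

Differing sites — 5:R/D.
There are 1 differences over 19 sites, so p = 1/19 = 0.0526.

0.0526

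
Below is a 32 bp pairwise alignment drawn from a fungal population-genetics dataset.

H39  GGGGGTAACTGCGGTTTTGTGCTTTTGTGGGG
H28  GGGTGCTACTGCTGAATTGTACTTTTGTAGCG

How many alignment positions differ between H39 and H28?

9

The sequences differ at positions 4 (G/T), 6 (T/C), 7 (A/T), 13 (G/T), 15 (T/A), 16 (T/A), 21 (G/A), 29 (G/A), 31 (G/C).
That gives 9 mismatches out of 32 aligned sites, so the Hamming distance is 9.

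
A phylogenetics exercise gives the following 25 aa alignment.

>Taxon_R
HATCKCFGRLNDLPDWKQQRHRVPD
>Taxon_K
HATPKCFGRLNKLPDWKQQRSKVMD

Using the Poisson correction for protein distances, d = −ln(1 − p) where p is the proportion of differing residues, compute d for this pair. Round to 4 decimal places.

The sequences differ at positions 4 (C/P), 12 (D/K), 21 (H/S), 22 (R/K), 24 (P/M).
p = 5/25 = 0.200000.
d = −ln(1 − 0.200000) = −ln(0.800000) = 0.2231.

0.2231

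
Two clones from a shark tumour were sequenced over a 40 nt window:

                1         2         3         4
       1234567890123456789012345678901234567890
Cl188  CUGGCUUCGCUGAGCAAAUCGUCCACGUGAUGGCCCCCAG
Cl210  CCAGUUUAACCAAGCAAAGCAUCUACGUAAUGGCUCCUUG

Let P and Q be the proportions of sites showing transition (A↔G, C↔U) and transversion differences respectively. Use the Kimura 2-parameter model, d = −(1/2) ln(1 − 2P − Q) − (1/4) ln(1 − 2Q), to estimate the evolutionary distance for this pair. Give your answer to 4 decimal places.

0.5310

Differing sites — 2:U/C (Ti); 3:G/A (Ti); 5:C/U (Ti); 8:C/A (Tv); 9:G/A (Ti); 11:U/C (Ti); 12:G/A (Ti); 19:U/G (Tv); 21:G/A (Ti); 24:C/U (Ti); 29:G/A (Ti); 35:C/U (Ti); 38:C/U (Ti); 39:A/U (Tv).
Of the 14 differences, 11 transitions and 3 transversions over 40 sites: P = 11/40 = 0.275000, Q = 3/40 = 0.075000.
d = −0.5·ln(0.375000) − 0.25·ln(0.850000) = −0.5·(-0.980829) − 0.25·(-0.162519) = 0.5310.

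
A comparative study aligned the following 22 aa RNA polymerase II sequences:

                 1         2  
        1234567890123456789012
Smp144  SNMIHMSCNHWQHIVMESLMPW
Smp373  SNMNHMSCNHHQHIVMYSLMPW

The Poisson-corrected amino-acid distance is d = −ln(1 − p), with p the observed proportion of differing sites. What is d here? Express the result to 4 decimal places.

0.1466

Differing sites — 4:I/N; 11:W/H; 17:E/Y.
p = 3/22 = 0.136364.
d = −ln(1 − 0.136364) = −ln(0.863636) = 0.1466.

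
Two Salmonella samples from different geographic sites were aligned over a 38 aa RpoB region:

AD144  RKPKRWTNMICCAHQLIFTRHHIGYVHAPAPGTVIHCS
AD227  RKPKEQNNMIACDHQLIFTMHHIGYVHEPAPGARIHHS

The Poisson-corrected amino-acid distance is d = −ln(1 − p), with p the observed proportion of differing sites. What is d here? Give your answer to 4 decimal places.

0.3054

The sequences differ at positions 5 (R/E), 6 (W/Q), 7 (T/N), 11 (C/A), 13 (A/D), 20 (R/M), 28 (A/E), 33 (T/A), 34 (V/R), 37 (C/H).
p = 10/38 = 0.263158.
d = −ln(1 − 0.263158) = −ln(0.736842) = 0.3054.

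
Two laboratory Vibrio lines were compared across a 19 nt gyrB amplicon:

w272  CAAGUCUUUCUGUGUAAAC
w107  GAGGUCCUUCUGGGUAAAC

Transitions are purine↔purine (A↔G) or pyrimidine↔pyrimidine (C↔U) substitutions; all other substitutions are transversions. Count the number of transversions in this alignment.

2

The sequences differ at positions 1 (C/G, transversion), 3 (A/G, transition), 7 (U/C, transition), 13 (U/G, transversion).
Of the 4 differences, 2 transitions and 2 transversions, so the answer is 2.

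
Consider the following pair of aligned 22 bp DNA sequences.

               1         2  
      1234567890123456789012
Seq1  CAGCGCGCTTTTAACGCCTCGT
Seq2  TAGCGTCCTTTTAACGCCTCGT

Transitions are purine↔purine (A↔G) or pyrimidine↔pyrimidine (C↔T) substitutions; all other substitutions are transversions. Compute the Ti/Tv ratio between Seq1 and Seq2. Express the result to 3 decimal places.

2.000

The sequences differ at positions 1 (C/T, transition), 6 (C/T, transition), 7 (G/C, transversion).
Of the 3 differences, 2 transitions and 1 transversion, so Ti/Tv = 2/1 = 2.000.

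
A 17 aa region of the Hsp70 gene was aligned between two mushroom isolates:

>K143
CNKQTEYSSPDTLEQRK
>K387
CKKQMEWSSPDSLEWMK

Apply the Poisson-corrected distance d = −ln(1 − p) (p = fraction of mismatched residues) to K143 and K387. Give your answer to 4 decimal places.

0.4353

The sequences differ at positions 2 (N/K), 5 (T/M), 7 (Y/W), 12 (T/S), 15 (Q/W), 16 (R/M).
p = 6/17 = 0.352941.
d = −ln(1 − 0.352941) = −ln(0.647059) = 0.4353.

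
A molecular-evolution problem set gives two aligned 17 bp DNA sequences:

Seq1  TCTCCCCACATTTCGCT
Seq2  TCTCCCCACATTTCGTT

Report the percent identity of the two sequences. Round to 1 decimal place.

Differing sites — 16:C/T.
16 of the 17 sites match, so the percent identity is 16/17 × 100 = 94.1%.

94.1%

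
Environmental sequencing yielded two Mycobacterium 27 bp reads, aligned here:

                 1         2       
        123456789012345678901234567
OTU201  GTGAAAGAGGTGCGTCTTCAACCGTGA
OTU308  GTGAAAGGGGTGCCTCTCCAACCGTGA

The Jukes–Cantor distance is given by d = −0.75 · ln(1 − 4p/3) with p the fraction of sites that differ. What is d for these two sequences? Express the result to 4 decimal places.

0.1203

Mismatches occur at site 8 (A↔G), site 14 (G↔C), site 18 (T↔C).
p = 3/27 = 0.111111.
d = −0.75 · ln(1 − (4/3)·0.111111) = −0.75 · ln(0.851852) = −0.75 · (-0.160342) = 0.1203.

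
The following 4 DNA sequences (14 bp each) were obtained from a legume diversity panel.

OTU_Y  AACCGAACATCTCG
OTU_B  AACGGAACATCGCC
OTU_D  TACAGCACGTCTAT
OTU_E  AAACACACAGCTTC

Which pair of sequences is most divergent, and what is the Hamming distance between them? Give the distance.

Pairwise Hamming distances:
  OTU_Y vs OTU_B: 3
  OTU_Y vs OTU_D: 6
  OTU_Y vs OTU_E: 6
  OTU_B vs OTU_D: 7
  OTU_B vs OTU_E: 7
  OTU_D vs OTU_E: 8
The largest is 8, between OTU_D and OTU_E.

8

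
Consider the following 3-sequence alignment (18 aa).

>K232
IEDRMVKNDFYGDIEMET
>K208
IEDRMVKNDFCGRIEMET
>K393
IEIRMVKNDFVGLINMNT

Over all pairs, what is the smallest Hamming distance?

2

Pairwise Hamming distances:
  K232 vs K208: 2
  K232 vs K393: 5
  K208 vs K393: 5
The smallest is 2, between K232 and K208.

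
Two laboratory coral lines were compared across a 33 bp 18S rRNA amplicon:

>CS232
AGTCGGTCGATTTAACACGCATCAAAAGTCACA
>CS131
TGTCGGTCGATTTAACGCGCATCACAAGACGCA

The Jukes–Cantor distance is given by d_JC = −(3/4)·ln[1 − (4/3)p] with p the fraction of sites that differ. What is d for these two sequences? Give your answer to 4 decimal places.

0.1693

Mismatches occur at site 1 (A↔T), site 17 (A↔G), site 25 (A↔C), site 29 (T↔A), site 31 (A↔G).
p = 5/33 = 0.151515.
d = −0.75 · ln(1 − (4/3)·0.151515) = −0.75 · ln(0.797980) = −0.75 · (-0.225672) = 0.1693.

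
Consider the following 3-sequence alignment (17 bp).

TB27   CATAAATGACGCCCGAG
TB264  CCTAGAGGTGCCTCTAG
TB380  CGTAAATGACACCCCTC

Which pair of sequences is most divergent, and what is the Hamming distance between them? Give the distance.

Pairwise Hamming distances:
  TB27 vs TB264: 8
  TB27 vs TB380: 5
  TB264 vs TB380: 10
The largest is 10, between TB264 and TB380.

10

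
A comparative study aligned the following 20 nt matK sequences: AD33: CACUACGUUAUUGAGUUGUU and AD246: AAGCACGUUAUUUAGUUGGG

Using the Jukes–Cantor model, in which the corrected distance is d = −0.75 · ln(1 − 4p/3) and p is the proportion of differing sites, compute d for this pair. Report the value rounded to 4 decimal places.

0.3831

The sequences differ at positions 1 (C/A), 3 (C/G), 4 (U/C), 13 (G/U), 19 (U/G), 20 (U/G).
p = 6/20 = 0.300000.
d = −0.75 · ln(1 − (4/3)·0.300000) = −0.75 · ln(0.600000) = −0.75 · (-0.510826) = 0.3831.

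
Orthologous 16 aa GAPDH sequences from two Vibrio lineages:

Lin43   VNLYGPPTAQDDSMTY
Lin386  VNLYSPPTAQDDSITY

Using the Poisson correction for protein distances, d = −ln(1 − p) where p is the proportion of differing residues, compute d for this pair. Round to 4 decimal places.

Differing sites — 5:G/S; 14:M/I.
p = 2/16 = 0.125000.
d = −ln(1 − 0.125000) = −ln(0.875000) = 0.1335.

0.1335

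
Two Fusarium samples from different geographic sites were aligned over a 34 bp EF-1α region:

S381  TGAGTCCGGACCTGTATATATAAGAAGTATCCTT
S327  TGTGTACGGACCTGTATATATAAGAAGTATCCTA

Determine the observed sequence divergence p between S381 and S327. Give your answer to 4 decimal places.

Differing sites — 3:A/T; 6:C/A; 34:T/A.
There are 3 differences over 34 sites, so p = 3/34 = 0.0882.

0.0882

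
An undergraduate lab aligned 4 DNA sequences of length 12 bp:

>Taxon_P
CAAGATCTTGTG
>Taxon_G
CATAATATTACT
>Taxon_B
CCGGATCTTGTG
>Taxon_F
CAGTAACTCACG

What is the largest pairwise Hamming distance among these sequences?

7

Pairwise Hamming distances:
  Taxon_P vs Taxon_G: 6
  Taxon_P vs Taxon_B: 2
  Taxon_P vs Taxon_F: 6
  Taxon_G vs Taxon_B: 7
  Taxon_G vs Taxon_F: 6
  Taxon_B vs Taxon_F: 6
The largest is 7, between Taxon_G and Taxon_B.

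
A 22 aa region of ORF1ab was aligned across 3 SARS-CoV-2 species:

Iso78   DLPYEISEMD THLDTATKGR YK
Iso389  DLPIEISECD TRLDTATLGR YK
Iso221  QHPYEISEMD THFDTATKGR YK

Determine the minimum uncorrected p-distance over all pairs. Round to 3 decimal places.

0.136

Pairwise Hamming distances:
  Iso78 vs Iso389: 4
  Iso78 vs Iso221: 3
  Iso389 vs Iso221: 7
The smallest is 3 mismatches, between Iso78 and Iso221; p = 3/22 = 0.136.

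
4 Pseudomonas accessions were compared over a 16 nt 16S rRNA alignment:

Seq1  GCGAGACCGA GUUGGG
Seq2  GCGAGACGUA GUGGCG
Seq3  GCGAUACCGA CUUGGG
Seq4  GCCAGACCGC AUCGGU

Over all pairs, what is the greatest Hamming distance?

8

Pairwise Hamming distances:
  Seq1 vs Seq2: 4
  Seq1 vs Seq3: 2
  Seq1 vs Seq4: 5
  Seq2 vs Seq3: 6
  Seq2 vs Seq4: 8
  Seq3 vs Seq4: 6
The largest is 8, between Seq2 and Seq4.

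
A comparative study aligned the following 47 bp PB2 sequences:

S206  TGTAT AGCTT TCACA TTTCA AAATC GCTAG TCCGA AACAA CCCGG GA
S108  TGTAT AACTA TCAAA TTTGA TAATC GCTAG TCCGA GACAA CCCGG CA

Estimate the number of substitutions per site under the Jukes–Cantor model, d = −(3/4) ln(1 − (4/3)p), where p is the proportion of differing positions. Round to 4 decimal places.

Differing sites — 7:G/A; 10:T/A; 14:C/A; 19:C/G; 21:A/T; 36:A/G; 46:G/C.
p = 7/47 = 0.148936.
d = −0.75 · ln(1 − (4/3)·0.148936) = −0.75 · ln(0.801419) = −0.75 · (-0.221371) = 0.1660.

0.1660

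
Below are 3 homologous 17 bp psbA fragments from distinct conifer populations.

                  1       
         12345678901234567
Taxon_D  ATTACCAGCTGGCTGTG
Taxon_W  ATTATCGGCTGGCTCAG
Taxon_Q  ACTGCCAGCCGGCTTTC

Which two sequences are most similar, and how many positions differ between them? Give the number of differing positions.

4

Pairwise Hamming distances:
  Taxon_D vs Taxon_W: 4
  Taxon_D vs Taxon_Q: 5
  Taxon_W vs Taxon_Q: 8
The smallest is 4, between Taxon_D and Taxon_W.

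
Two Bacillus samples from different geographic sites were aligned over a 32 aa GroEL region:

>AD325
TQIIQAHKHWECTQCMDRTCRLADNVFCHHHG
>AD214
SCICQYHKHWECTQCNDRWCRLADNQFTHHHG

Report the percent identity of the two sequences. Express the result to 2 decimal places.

Differing sites — 1:T/S; 2:Q/C; 4:I/C; 6:A/Y; 16:M/N; 19:T/W; 26:V/Q; 28:C/T.
24 of the 32 sites match, so the percent identity is 24/32 × 100 = 75.00%.

75.00%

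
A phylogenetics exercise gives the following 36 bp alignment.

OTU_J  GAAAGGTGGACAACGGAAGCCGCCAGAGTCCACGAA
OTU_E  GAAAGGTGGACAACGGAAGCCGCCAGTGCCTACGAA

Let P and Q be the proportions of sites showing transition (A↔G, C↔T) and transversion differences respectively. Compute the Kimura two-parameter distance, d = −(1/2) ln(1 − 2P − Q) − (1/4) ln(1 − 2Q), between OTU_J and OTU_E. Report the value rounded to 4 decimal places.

The sequences differ at positions 27 (A/T, transversion), 29 (T/C, transition), 31 (C/T, transition).
Of the 3 differences, 2 transitions and 1 transversion over 36 sites: P = 2/36 = 0.055556, Q = 1/36 = 0.027778.
d = −0.5·ln(0.861110) − 0.25·ln(0.944444) = −0.5·(-0.149533) − 0.25·(-0.057159) = 0.0891.

0.0891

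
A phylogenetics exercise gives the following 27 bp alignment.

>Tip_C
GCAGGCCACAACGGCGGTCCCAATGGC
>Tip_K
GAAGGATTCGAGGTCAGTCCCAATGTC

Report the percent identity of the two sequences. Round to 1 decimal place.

Mismatches occur at site 2 (C→A), site 6 (C→A), site 7 (C→T), site 8 (A→T), site 10 (A→G), site 12 (C→G), site 14 (G→T), site 16 (G→A), site 26 (G→T).
18 of the 27 sites match, so the percent identity is 18/27 × 100 = 66.7%.

66.7%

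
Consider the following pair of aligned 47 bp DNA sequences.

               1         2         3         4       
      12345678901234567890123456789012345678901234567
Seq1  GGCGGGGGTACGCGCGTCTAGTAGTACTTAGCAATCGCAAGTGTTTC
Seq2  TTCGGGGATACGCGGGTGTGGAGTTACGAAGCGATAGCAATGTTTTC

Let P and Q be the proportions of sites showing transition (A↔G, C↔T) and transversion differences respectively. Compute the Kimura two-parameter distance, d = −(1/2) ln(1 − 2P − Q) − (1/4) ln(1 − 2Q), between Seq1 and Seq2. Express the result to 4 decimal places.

0.4558

Differing sites — 1:G/T (Tv); 2:G/T (Tv); 8:G/A (Ti); 15:C/G (Tv); 18:C/G (Tv); 20:A/G (Ti); 22:T/A (Tv); 23:A/G (Ti); 24:G/T (Tv); 28:T/G (Tv); 29:T/A (Tv); 33:A/G (Ti); 36:C/A (Tv); 41:G/T (Tv); 42:T/G (Tv); 43:G/T (Tv).
Of the 16 differences, 4 transitions and 12 transversions over 47 sites: P = 4/47 = 0.085106, Q = 12/47 = 0.255319.
d = −0.5·ln(0.574469) − 0.25·ln(0.489362) = −0.5·(-0.554309) − 0.25·(-0.714653) = 0.4558.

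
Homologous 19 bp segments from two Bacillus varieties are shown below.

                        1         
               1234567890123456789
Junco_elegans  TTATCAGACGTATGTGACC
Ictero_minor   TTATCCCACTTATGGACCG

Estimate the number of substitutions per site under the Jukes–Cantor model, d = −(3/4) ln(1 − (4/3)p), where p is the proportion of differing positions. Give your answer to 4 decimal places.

Differing sites — 6:A/C; 7:G/C; 10:G/T; 15:T/G; 16:G/A; 17:A/C; 19:C/G.
p = 7/19 = 0.368421.
d = −0.75 · ln(1 − (4/3)·0.368421) = −0.75 · ln(0.508772) = −0.75 · (-0.675755) = 0.5068.

0.5068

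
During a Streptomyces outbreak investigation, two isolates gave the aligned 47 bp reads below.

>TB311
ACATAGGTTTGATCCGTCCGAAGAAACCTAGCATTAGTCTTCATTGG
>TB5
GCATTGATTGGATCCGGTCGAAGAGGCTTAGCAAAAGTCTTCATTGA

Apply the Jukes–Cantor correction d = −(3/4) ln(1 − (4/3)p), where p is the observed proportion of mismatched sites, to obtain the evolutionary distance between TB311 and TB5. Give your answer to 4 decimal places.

0.3121

The sequences differ at positions 1 (A/G), 5 (A/T), 7 (G/A), 10 (T/G), 17 (T/G), 18 (C/T), 25 (A/G), 26 (A/G), 28 (C/T), 34 (T/A), 35 (T/A), 47 (G/A).
p = 12/47 = 0.255319.
d = −0.75 · ln(1 − (4/3)·0.255319) = −0.75 · ln(0.659575) = −0.75 · (-0.416160) = 0.3121.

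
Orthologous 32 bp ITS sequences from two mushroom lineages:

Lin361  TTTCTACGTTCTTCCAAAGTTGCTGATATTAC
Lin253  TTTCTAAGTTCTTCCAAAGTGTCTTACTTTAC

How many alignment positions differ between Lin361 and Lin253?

Mismatches occur at site 7 (C↔A), site 21 (T↔G), site 22 (G↔T), site 25 (G↔T), site 27 (T↔C), site 28 (A↔T).
That gives 6 mismatches out of 32 aligned sites, so the Hamming distance is 6.

6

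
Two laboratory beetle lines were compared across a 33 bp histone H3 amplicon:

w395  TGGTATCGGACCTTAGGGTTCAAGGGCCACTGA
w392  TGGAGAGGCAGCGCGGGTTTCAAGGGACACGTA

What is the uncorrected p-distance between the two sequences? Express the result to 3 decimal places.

0.394

The sequences differ at positions 4 (T/A), 5 (A/G), 6 (T/A), 7 (C/G), 9 (G/C), 11 (C/G), 13 (T/G), 14 (T/C), 15 (A/G), 18 (G/T), 27 (C/A), 31 (T/G), 32 (G/T).
There are 13 differences over 33 sites, so p = 13/33 = 0.394.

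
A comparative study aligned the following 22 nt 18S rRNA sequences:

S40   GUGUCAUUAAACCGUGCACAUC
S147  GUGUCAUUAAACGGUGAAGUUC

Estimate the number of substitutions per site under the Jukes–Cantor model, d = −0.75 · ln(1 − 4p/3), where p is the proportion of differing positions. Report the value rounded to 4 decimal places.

0.2082

Differing sites — 13:C/G; 17:C/A; 19:C/G; 20:A/U.
p = 4/22 = 0.181818.
d = −0.75 · ln(1 − (4/3)·0.181818) = −0.75 · ln(0.757576) = −0.75 · (-0.277631) = 0.2082.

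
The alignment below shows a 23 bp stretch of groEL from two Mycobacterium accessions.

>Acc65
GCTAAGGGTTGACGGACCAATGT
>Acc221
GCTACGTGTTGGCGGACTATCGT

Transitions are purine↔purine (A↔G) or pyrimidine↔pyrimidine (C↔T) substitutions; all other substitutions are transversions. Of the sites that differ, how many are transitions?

3

Mismatches occur at site 5 (A→C, transversion), site 7 (G→T, transversion), site 12 (A→G, transition), site 18 (C→T, transition), site 20 (A→T, transversion), site 21 (T→C, transition).
Of the 6 differences, 3 transitions and 3 transversions, so the answer is 3.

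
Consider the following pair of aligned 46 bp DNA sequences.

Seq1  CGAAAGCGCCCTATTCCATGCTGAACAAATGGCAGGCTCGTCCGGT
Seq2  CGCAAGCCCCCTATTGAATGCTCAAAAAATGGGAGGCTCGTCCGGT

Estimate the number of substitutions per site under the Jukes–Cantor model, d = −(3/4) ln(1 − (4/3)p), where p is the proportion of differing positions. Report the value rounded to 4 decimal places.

0.1701

The sequences differ at positions 3 (A/C), 8 (G/C), 16 (C/G), 17 (C/A), 23 (G/C), 26 (C/A), 33 (C/G).
p = 7/46 = 0.152174.
d = −0.75 · ln(1 − (4/3)·0.152174) = −0.75 · ln(0.797101) = −0.75 · (-0.226774) = 0.1701.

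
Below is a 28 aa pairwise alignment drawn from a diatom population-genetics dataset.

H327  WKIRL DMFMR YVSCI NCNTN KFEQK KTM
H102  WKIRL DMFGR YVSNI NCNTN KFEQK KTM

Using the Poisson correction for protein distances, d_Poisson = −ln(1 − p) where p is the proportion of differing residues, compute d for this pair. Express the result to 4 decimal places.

Mismatches occur at site 9 (M↔G), site 14 (C↔N).
p = 2/28 = 0.071429.
d = −ln(1 − 0.071429) = −ln(0.928571) = 0.0741.

0.0741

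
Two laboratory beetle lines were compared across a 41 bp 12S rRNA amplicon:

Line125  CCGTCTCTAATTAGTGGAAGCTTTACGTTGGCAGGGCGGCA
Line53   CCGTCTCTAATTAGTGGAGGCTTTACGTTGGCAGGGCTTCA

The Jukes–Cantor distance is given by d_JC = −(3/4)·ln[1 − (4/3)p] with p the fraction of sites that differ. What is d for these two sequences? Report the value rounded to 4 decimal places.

The sequences differ at positions 19 (A/G), 38 (G/T), 39 (G/T).
p = 3/41 = 0.073171.
d = −0.75 · ln(1 − (4/3)·0.073171) = −0.75 · ln(0.902439) = −0.75 · (-0.102654) = 0.0770.

0.0770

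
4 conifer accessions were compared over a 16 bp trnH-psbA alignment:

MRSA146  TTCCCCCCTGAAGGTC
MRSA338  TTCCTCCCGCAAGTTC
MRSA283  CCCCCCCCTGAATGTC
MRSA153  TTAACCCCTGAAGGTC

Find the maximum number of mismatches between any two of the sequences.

7

Pairwise Hamming distances:
  MRSA146 vs MRSA338: 4
  MRSA146 vs MRSA283: 3
  MRSA146 vs MRSA153: 2
  MRSA338 vs MRSA283: 7
  MRSA338 vs MRSA153: 6
  MRSA283 vs MRSA153: 5
The largest is 7, between MRSA338 and MRSA283.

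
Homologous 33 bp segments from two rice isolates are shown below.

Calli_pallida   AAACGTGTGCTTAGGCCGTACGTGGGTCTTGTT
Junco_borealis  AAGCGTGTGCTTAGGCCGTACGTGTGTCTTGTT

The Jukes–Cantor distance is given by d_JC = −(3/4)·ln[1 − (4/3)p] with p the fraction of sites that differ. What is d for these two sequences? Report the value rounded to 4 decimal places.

0.0632

Mismatches occur at site 3 (A/G), site 25 (G/T).
p = 2/33 = 0.060606.
d = −0.75 · ln(1 − (4/3)·0.060606) = −0.75 · ln(0.919192) = −0.75 · (-0.084260) = 0.0632.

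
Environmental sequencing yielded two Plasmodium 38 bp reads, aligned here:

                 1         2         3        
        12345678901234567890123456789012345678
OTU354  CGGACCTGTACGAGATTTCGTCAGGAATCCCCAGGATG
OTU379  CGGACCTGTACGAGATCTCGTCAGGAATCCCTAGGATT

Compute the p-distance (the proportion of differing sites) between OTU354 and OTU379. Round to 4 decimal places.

0.0789

Mismatches occur at site 17 (T↔C), site 32 (C↔T), site 38 (G↔T).
There are 3 differences over 38 sites, so p = 3/38 = 0.0789.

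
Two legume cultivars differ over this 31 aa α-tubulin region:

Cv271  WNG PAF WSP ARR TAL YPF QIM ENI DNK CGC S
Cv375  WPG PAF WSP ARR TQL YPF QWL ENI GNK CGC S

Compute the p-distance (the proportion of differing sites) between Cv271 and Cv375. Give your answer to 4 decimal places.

The sequences differ at positions 2 (N/P), 14 (A/Q), 20 (I/W), 21 (M/L), 25 (D/G).
There are 5 differences over 31 sites, so p = 5/31 = 0.1613.

0.1613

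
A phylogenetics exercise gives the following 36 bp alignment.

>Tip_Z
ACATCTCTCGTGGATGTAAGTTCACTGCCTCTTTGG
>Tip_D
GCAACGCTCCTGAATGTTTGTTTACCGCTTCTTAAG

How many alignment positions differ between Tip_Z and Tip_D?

12

Mismatches occur at site 1 (A/G), site 4 (T/A), site 6 (T/G), site 10 (G/C), site 13 (G/A), site 18 (A/T), site 19 (A/T), site 23 (C/T), site 26 (T/C), site 29 (C/T), site 34 (T/A), site 35 (G/A).
That gives 12 mismatches out of 36 aligned sites, so the Hamming distance is 12.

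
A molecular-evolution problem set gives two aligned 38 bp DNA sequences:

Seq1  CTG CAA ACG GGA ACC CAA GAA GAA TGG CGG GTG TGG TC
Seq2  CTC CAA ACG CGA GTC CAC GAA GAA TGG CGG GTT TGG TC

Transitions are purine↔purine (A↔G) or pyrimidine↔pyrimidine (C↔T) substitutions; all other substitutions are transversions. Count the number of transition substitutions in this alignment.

2

The sequences differ at positions 3 (G/C, transversion), 10 (G/C, transversion), 13 (A/G, transition), 14 (C/T, transition), 18 (A/C, transversion), 33 (G/T, transversion).
Of the 6 differences, 2 transitions and 4 transversions, so the answer is 2.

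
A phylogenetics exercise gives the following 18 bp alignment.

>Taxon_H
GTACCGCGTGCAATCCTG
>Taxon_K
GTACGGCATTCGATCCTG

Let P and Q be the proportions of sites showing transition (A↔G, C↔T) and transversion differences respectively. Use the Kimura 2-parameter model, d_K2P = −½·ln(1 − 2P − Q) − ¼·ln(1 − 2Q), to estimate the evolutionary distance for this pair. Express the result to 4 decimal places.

0.2656

Differing sites — 5:C/G (Tv); 8:G/A (Ti); 10:G/T (Tv); 12:A/G (Ti).
Of the 4 differences, 2 transitions and 2 transversions over 18 sites: P = 2/18 = 0.111111, Q = 2/18 = 0.111111.
d = −0.5·ln(0.666667) − 0.25·ln(0.777778) = −0.5·(-0.405465) − 0.25·(-0.251314) = 0.2656.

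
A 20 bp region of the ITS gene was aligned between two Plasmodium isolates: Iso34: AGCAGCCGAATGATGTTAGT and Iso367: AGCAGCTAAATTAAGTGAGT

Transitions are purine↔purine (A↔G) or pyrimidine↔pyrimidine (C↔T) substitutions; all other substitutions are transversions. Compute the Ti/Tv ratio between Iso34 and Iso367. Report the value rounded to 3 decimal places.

The sequences differ at positions 7 (C/T, transition), 8 (G/A, transition), 12 (G/T, transversion), 14 (T/A, transversion), 17 (T/G, transversion).
Of the 5 differences, 2 transitions and 3 transversions, so Ti/Tv = 2/3 = 0.667.

0.667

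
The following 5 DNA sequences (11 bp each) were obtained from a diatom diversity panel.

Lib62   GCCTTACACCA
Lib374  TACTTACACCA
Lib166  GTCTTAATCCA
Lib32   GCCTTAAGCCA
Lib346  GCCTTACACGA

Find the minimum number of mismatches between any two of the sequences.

Pairwise Hamming distances:
  Lib62 vs Lib374: 2
  Lib62 vs Lib166: 3
  Lib62 vs Lib32: 2
  Lib62 vs Lib346: 1
  Lib374 vs Lib166: 4
  Lib374 vs Lib32: 4
  Lib374 vs Lib346: 3
  Lib166 vs Lib32: 2
  Lib166 vs Lib346: 4
  Lib32 vs Lib346: 3
The smallest is 1, between Lib62 and Lib346.

1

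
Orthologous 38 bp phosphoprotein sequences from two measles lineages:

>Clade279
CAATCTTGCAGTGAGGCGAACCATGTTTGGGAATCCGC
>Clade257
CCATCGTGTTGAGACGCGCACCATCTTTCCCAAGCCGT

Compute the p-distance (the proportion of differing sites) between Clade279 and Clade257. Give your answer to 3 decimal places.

0.342

The sequences differ at positions 2 (A/C), 6 (T/G), 9 (C/T), 10 (A/T), 12 (T/A), 15 (G/C), 19 (A/C), 25 (G/C), 29 (G/C), 30 (G/C), 31 (G/C), 34 (T/G), 38 (C/T).
There are 13 differences over 38 sites, so p = 13/38 = 0.342.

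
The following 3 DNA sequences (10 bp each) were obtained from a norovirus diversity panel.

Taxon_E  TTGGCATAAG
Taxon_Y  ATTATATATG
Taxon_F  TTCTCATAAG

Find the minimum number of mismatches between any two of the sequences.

Pairwise Hamming distances:
  Taxon_E vs Taxon_Y: 5
  Taxon_E vs Taxon_F: 2
  Taxon_Y vs Taxon_F: 5
The smallest is 2, between Taxon_E and Taxon_F.

2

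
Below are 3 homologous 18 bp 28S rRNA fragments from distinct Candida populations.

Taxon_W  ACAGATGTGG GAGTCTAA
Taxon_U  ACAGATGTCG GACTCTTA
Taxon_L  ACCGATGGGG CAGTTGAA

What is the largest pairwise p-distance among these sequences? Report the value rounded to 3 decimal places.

0.444

Pairwise Hamming distances:
  Taxon_W vs Taxon_U: 3
  Taxon_W vs Taxon_L: 5
  Taxon_U vs Taxon_L: 8
The largest is 8 mismatches, between Taxon_U and Taxon_L; p = 8/18 = 0.444.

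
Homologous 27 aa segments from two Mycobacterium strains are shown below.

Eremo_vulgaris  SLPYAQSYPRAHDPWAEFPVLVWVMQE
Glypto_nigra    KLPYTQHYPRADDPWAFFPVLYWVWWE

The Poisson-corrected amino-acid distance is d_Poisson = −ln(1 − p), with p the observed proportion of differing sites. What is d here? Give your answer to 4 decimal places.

0.3514

The sequences differ at positions 1 (S/K), 5 (A/T), 7 (S/H), 12 (H/D), 17 (E/F), 22 (V/Y), 25 (M/W), 26 (Q/W).
p = 8/27 = 0.296296.
d = −ln(1 − 0.296296) = −ln(0.703704) = 0.3514.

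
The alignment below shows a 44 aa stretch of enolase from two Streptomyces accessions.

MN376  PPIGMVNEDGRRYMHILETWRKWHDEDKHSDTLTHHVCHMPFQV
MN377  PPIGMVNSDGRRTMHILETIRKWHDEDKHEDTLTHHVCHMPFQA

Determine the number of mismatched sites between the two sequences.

Differing sites — 8:E/S; 13:Y/T; 20:W/I; 30:S/E; 44:V/A.
That gives 5 mismatches out of 44 aligned sites, so the Hamming distance is 5.

5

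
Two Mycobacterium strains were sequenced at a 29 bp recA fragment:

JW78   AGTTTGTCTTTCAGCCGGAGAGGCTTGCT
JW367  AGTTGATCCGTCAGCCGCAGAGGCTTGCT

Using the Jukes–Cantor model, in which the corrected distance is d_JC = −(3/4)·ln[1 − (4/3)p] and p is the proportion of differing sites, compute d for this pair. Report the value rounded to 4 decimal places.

0.1959

Mismatches occur at site 5 (T↔G), site 6 (G↔A), site 9 (T↔C), site 10 (T↔G), site 18 (G↔C).
p = 5/29 = 0.172414.
d = −0.75 · ln(1 − (4/3)·0.172414) = −0.75 · ln(0.770115) = −0.75 · (-0.261215) = 0.1959.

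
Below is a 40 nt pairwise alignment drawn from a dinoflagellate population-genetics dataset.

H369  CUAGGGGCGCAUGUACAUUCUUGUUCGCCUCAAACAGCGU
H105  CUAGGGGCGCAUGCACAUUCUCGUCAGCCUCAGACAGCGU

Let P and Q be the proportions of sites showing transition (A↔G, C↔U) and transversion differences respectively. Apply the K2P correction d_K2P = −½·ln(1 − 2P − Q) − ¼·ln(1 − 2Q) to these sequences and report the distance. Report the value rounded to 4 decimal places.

0.1403

The sequences differ at positions 14 (U/C, transition), 22 (U/C, transition), 25 (U/C, transition), 26 (C/A, transversion), 33 (A/G, transition).
Of the 5 differences, 4 transitions and 1 transversion over 40 sites: P = 4/40 = 0.100000, Q = 1/40 = 0.025000.
d = −0.5·ln(0.775000) − 0.25·ln(0.950000) = −0.5·(-0.254892) − 0.25·(-0.051293) = 0.1403.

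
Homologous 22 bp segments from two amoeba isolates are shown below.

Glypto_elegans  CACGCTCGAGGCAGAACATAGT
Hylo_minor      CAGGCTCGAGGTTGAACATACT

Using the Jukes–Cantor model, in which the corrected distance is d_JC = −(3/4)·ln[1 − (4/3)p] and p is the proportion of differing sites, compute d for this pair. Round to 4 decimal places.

The sequences differ at positions 3 (C/G), 12 (C/T), 13 (A/T), 21 (G/C).
p = 4/22 = 0.181818.
d = −0.75 · ln(1 − (4/3)·0.181818) = −0.75 · ln(0.757576) = −0.75 · (-0.277631) = 0.2082.

0.2082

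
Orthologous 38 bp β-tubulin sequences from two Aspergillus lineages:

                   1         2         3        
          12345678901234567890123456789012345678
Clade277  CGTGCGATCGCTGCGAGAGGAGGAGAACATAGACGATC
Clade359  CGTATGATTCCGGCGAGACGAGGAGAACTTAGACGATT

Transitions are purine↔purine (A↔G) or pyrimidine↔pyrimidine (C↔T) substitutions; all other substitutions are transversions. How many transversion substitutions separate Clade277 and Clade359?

4

Differing sites — 4:G/A (Ti); 5:C/T (Ti); 9:C/T (Ti); 10:G/C (Tv); 12:T/G (Tv); 19:G/C (Tv); 29:A/T (Tv); 38:C/T (Ti).
Of the 8 differences, 4 transitions and 4 transversions, so the answer is 4.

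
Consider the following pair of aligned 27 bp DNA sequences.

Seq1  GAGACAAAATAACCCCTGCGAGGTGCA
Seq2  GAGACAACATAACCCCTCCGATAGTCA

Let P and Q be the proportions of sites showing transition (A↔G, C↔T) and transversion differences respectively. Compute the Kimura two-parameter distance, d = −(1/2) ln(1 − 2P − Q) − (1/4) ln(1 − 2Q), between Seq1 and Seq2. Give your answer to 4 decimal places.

0.2657

Differing sites — 8:A/C (Tv); 18:G/C (Tv); 22:G/T (Tv); 23:G/A (Ti); 24:T/G (Tv); 25:G/T (Tv).
Of the 6 differences, 1 transition and 5 transversions over 27 sites: P = 1/27 = 0.037037, Q = 5/27 = 0.185185.
d = −0.5·ln(0.740741) − 0.25·ln(0.629630) = −0.5·(-0.300104) − 0.25·(-0.462623) = 0.2657.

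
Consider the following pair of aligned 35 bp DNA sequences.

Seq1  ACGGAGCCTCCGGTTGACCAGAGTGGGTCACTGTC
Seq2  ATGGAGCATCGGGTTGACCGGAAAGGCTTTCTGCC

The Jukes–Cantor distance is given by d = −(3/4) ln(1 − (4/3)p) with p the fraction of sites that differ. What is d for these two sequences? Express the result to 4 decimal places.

Mismatches occur at site 2 (C/T), site 8 (C/A), site 11 (C/G), site 20 (A/G), site 23 (G/A), site 24 (T/A), site 27 (G/C), site 29 (C/T), site 30 (A/T), site 34 (T/C).
p = 10/35 = 0.285714.
d = −0.75 · ln(1 − (4/3)·0.285714) = −0.75 · ln(0.619048) = −0.75 · (-0.479572) = 0.3597.

0.3597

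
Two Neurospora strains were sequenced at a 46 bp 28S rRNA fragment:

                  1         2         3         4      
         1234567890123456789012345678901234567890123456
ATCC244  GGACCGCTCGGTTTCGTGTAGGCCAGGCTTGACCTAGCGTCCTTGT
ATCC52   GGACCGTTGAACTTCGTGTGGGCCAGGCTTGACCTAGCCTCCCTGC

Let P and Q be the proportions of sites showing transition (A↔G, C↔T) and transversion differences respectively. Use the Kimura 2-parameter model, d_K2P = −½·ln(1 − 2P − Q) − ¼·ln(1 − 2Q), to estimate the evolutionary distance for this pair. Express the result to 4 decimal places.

Differing sites — 7:C/T (Ti); 9:C/G (Tv); 10:G/A (Ti); 11:G/A (Ti); 12:T/C (Ti); 20:A/G (Ti); 39:G/C (Tv); 43:T/C (Ti); 46:T/C (Ti).
Of the 9 differences, 7 transitions and 2 transversions over 46 sites: P = 7/46 = 0.152174, Q = 2/46 = 0.043478.
d = −0.5·ln(0.652174) − 0.25·ln(0.913044) = −0.5·(-0.427444) − 0.25·(-0.090971) = 0.2365.

0.2365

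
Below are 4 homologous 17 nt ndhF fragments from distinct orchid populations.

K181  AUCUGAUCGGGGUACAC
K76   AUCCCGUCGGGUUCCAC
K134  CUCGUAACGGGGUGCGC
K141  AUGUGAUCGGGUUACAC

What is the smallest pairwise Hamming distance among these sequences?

2

Pairwise Hamming distances:
  K181 vs K76: 5
  K181 vs K134: 6
  K181 vs K141: 2
  K76 vs K134: 8
  K76 vs K141: 5
  K134 vs K141: 8
The smallest is 2, between K181 and K141.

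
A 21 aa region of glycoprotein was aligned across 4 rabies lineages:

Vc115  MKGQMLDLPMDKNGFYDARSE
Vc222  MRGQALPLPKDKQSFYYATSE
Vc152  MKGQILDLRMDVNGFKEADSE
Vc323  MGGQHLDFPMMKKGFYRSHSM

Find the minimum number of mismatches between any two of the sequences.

Pairwise Hamming distances:
  Vc115 vs Vc222: 8
  Vc115 vs Vc152: 6
  Vc115 vs Vc323: 9
  Vc222 vs Vc152: 11
  Vc222 vs Vc323: 12
  Vc152 vs Vc323: 12
The smallest is 6, between Vc115 and Vc152.

6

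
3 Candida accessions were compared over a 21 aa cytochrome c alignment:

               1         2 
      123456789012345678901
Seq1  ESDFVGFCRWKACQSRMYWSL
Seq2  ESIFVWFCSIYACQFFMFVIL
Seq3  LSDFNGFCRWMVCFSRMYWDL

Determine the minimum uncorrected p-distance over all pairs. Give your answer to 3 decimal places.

0.286

Pairwise Hamming distances:
  Seq1 vs Seq2: 10
  Seq1 vs Seq3: 6
  Seq2 vs Seq3: 14
The smallest is 6 mismatches, between Seq1 and Seq3; p = 6/21 = 0.286.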